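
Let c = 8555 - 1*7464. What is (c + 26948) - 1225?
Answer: 26814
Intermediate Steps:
c = 1091 (c = 8555 - 7464 = 1091)
(c + 26948) - 1225 = (1091 + 26948) - 1225 = 28039 - 1225 = 26814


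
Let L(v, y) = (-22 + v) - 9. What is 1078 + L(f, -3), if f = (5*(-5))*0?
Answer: 1047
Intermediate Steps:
f = 0 (f = -25*0 = 0)
L(v, y) = -31 + v
1078 + L(f, -3) = 1078 + (-31 + 0) = 1078 - 31 = 1047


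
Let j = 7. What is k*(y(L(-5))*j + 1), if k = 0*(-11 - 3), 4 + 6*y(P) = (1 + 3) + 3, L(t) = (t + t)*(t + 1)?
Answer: 0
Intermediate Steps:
L(t) = 2*t*(1 + t) (L(t) = (2*t)*(1 + t) = 2*t*(1 + t))
y(P) = 1/2 (y(P) = -2/3 + ((1 + 3) + 3)/6 = -2/3 + (4 + 3)/6 = -2/3 + (1/6)*7 = -2/3 + 7/6 = 1/2)
k = 0 (k = 0*(-14) = 0)
k*(y(L(-5))*j + 1) = 0*((1/2)*7 + 1) = 0*(7/2 + 1) = 0*(9/2) = 0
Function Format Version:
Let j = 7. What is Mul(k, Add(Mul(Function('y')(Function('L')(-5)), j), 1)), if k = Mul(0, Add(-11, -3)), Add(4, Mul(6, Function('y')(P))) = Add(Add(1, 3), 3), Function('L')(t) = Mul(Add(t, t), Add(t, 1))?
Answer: 0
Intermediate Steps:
Function('L')(t) = Mul(2, t, Add(1, t)) (Function('L')(t) = Mul(Mul(2, t), Add(1, t)) = Mul(2, t, Add(1, t)))
Function('y')(P) = Rational(1, 2) (Function('y')(P) = Add(Rational(-2, 3), Mul(Rational(1, 6), Add(Add(1, 3), 3))) = Add(Rational(-2, 3), Mul(Rational(1, 6), Add(4, 3))) = Add(Rational(-2, 3), Mul(Rational(1, 6), 7)) = Add(Rational(-2, 3), Rational(7, 6)) = Rational(1, 2))
k = 0 (k = Mul(0, -14) = 0)
Mul(k, Add(Mul(Function('y')(Function('L')(-5)), j), 1)) = Mul(0, Add(Mul(Rational(1, 2), 7), 1)) = Mul(0, Add(Rational(7, 2), 1)) = Mul(0, Rational(9, 2)) = 0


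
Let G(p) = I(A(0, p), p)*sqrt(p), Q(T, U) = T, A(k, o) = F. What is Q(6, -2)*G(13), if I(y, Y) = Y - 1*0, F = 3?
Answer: 78*sqrt(13) ≈ 281.23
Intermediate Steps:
A(k, o) = 3
I(y, Y) = Y (I(y, Y) = Y + 0 = Y)
G(p) = p**(3/2) (G(p) = p*sqrt(p) = p**(3/2))
Q(6, -2)*G(13) = 6*13**(3/2) = 6*(13*sqrt(13)) = 78*sqrt(13)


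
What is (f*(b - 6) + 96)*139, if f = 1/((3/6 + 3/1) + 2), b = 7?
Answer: 147062/11 ≈ 13369.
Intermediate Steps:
f = 2/11 (f = 1/((3*(⅙) + 3*1) + 2) = 1/((½ + 3) + 2) = 1/(7/2 + 2) = 1/(11/2) = 2/11 ≈ 0.18182)
(f*(b - 6) + 96)*139 = (2*(7 - 6)/11 + 96)*139 = ((2/11)*1 + 96)*139 = (2/11 + 96)*139 = (1058/11)*139 = 147062/11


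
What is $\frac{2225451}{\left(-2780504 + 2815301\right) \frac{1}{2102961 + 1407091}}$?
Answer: $\frac{371973749212}{1657} \approx 2.2449 \cdot 10^{8}$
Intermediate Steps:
$\frac{2225451}{\left(-2780504 + 2815301\right) \frac{1}{2102961 + 1407091}} = \frac{2225451}{34797 \cdot \frac{1}{3510052}} = \frac{2225451}{\frac{4971}{501436}} = 2225451 \cdot \frac{501436}{4971} = \frac{371973749212}{1657}$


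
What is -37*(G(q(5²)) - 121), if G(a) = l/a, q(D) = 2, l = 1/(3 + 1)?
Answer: 35779/8 ≈ 4472.4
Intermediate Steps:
l = ¼ (l = 1/4 = ¼ ≈ 0.25000)
G(a) = 1/(4*a)
-37*(G(q(5²)) - 121) = -37*((¼)/2 - 121) = -37*((¼)*(½) - 121) = -37*(⅛ - 121) = -37*(-967/8) = 35779/8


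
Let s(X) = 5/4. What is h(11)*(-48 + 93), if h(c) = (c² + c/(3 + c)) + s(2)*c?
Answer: 170775/28 ≈ 6099.1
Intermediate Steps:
s(X) = 5/4 (s(X) = 5*(¼) = 5/4)
h(c) = c² + 5*c/4 + c/(3 + c) (h(c) = (c² + c/(3 + c)) + 5*c/4 = c² + 5*c/4 + c/(3 + c))
h(11)*(-48 + 93) = ((¼)*11*(19 + 4*11² + 17*11)/(3 + 11))*(-48 + 93) = ((¼)*11*(19 + 4*121 + 187)/14)*45 = ((¼)*11*(1/14)*(19 + 484 + 187))*45 = ((¼)*11*(1/14)*690)*45 = (3795/28)*45 = 170775/28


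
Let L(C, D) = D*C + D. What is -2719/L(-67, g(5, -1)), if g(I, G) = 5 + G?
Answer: 2719/264 ≈ 10.299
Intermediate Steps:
L(C, D) = D + C*D (L(C, D) = C*D + D = D + C*D)
-2719/L(-67, g(5, -1)) = -2719*1/((1 - 67)*(5 - 1)) = -2719/(4*(-66)) = -2719/(-264) = -2719*(-1/264) = 2719/264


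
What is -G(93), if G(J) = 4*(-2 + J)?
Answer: -364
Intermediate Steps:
G(J) = -8 + 4*J
-G(93) = -(-8 + 4*93) = -(-8 + 372) = -1*364 = -364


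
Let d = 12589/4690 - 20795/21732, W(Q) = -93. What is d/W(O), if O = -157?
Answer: -88027799/4739423220 ≈ -0.018574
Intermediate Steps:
d = 88027799/50961540 (d = 12589*(1/4690) - 20795*1/21732 = 12589/4690 - 20795/21732 = 88027799/50961540 ≈ 1.7273)
d/W(O) = (88027799/50961540)/(-93) = (88027799/50961540)*(-1/93) = -88027799/4739423220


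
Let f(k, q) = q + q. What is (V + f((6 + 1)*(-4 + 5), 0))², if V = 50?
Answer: 2500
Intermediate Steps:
f(k, q) = 2*q
(V + f((6 + 1)*(-4 + 5), 0))² = (50 + 2*0)² = (50 + 0)² = 50² = 2500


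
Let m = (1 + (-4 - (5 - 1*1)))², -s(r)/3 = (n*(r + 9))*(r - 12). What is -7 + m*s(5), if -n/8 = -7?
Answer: 806729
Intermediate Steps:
n = 56 (n = -8*(-7) = 56)
s(r) = -3*(-12 + r)*(504 + 56*r) (s(r) = -3*56*(r + 9)*(r - 12) = -3*56*(9 + r)*(-12 + r) = -3*(504 + 56*r)*(-12 + r) = -3*(-12 + r)*(504 + 56*r))
m = 49 (m = (1 + (-4 - (5 - 1)))² = (1 + (-4 - 1*4))² = (1 + (-4 - 4))² = (1 - 8)² = (-7)² = 49)
-7 + m*s(5) = -7 + 49*(18144 - 168*5² + 504*5) = -7 + 49*(18144 - 168*25 + 2520) = -7 + 49*(18144 - 4200 + 2520) = -7 + 49*16464 = -7 + 806736 = 806729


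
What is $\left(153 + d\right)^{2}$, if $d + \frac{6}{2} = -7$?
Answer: $20449$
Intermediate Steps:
$d = -10$ ($d = -3 - 7 = -10$)
$\left(153 + d\right)^{2} = \left(153 - 10\right)^{2} = 143^{2} = 20449$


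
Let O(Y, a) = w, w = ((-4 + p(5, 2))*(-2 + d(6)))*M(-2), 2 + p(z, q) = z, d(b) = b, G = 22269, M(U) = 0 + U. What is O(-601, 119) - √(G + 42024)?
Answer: 8 - √64293 ≈ -245.56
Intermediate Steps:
M(U) = U
p(z, q) = -2 + z
w = 8 (w = ((-4 + (-2 + 5))*(-2 + 6))*(-2) = ((-4 + 3)*4)*(-2) = -1*4*(-2) = -4*(-2) = 8)
O(Y, a) = 8
O(-601, 119) - √(G + 42024) = 8 - √(22269 + 42024) = 8 - √64293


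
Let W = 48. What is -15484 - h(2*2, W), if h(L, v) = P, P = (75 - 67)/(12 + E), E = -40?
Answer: -108386/7 ≈ -15484.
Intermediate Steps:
P = -2/7 (P = (75 - 67)/(12 - 40) = 8/(-28) = 8*(-1/28) = -2/7 ≈ -0.28571)
h(L, v) = -2/7
-15484 - h(2*2, W) = -15484 - 1*(-2/7) = -15484 + 2/7 = -108386/7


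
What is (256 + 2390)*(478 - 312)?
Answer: 439236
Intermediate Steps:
(256 + 2390)*(478 - 312) = 2646*166 = 439236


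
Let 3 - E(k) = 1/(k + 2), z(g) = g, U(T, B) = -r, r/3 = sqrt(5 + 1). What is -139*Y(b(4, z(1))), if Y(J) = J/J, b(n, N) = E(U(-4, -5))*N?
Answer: -139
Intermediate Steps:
r = 3*sqrt(6) (r = 3*sqrt(5 + 1) = 3*sqrt(6) ≈ 7.3485)
U(T, B) = -3*sqrt(6)
E(k) = 3 - 1/(2 + k) (E(k) = 3 - 1/(k + 2) = 3 - 1/(2 + k))
b(n, N) = N*(5 - 9*sqrt(6))/(2 - 3*sqrt(6)) (b(n, N) = ((5 + 3*(-3*sqrt(6)))/(2 - 3*sqrt(6)))*N = ((5 - 9*sqrt(6))/(2 - 3*sqrt(6)))*N = N*(5 - 9*sqrt(6))/(2 - 3*sqrt(6)))
Y(J) = 1
-139*Y(b(4, z(1))) = -139*1 = -139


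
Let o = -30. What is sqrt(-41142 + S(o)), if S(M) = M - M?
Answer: I*sqrt(41142) ≈ 202.83*I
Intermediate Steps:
S(M) = 0
sqrt(-41142 + S(o)) = sqrt(-41142 + 0) = sqrt(-41142) = I*sqrt(41142)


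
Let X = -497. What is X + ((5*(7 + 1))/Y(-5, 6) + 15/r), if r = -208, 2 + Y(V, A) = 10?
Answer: -102351/208 ≈ -492.07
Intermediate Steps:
Y(V, A) = 8 (Y(V, A) = -2 + 10 = 8)
X + ((5*(7 + 1))/Y(-5, 6) + 15/r) = -497 + ((5*(7 + 1))/8 + 15/(-208)) = -497 + ((5*8)*(⅛) + 15*(-1/208)) = -497 + (40*(⅛) - 15/208) = -497 + (5 - 15/208) = -497 + 1025/208 = -102351/208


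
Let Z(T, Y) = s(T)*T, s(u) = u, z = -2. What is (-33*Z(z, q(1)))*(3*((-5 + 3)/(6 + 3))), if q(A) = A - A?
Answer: 88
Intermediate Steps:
q(A) = 0
Z(T, Y) = T**2 (Z(T, Y) = T*T = T**2)
(-33*Z(z, q(1)))*(3*((-5 + 3)/(6 + 3))) = (-33*(-2)**2)*(3*((-5 + 3)/(6 + 3))) = (-33*4)*(3*(-2/9)) = -396*(-2*1/9) = -396*(-2)/9 = -132*(-2/3) = 88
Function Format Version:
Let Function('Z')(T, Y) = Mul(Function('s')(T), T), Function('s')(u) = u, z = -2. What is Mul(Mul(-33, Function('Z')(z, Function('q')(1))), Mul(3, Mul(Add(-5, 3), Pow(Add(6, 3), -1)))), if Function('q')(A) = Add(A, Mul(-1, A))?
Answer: 88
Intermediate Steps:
Function('q')(A) = 0
Function('Z')(T, Y) = Pow(T, 2) (Function('Z')(T, Y) = Mul(T, T) = Pow(T, 2))
Mul(Mul(-33, Function('Z')(z, Function('q')(1))), Mul(3, Mul(Add(-5, 3), Pow(Add(6, 3), -1)))) = Mul(Mul(-33, Pow(-2, 2)), Mul(3, Mul(Add(-5, 3), Pow(Add(6, 3), -1)))) = Mul(Mul(-33, 4), Mul(3, Mul(-2, Pow(9, -1)))) = Mul(-132, Mul(3, Mul(-2, Rational(1, 9)))) = Mul(-132, Mul(3, Rational(-2, 9))) = Mul(-132, Rational(-2, 3)) = 88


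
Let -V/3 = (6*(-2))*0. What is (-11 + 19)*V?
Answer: 0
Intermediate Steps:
V = 0 (V = -3*6*(-2)*0 = -(-36)*0 = -3*0 = 0)
(-11 + 19)*V = (-11 + 19)*0 = 8*0 = 0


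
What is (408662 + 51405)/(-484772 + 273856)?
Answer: -460067/210916 ≈ -2.1813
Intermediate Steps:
(408662 + 51405)/(-484772 + 273856) = 460067/(-210916) = 460067*(-1/210916) = -460067/210916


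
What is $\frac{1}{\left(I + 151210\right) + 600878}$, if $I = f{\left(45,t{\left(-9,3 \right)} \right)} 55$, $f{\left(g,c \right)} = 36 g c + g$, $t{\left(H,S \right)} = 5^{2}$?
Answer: $\frac{1}{2982063} \approx 3.3534 \cdot 10^{-7}$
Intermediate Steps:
$t{\left(H,S \right)} = 25$
$f{\left(g,c \right)} = g + 36 c g$ ($f{\left(g,c \right)} = 36 c g + g = g + 36 c g$)
$I = 2229975$ ($I = 45 \left(1 + 36 \cdot 25\right) 55 = 45 \left(1 + 900\right) 55 = 45 \cdot 901 \cdot 55 = 40545 \cdot 55 = 2229975$)
$\frac{1}{\left(I + 151210\right) + 600878} = \frac{1}{\left(2229975 + 151210\right) + 600878} = \frac{1}{2381185 + 600878} = \frac{1}{2982063}$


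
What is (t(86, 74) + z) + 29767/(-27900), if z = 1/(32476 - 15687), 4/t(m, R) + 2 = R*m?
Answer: -1588705140403/1490022071100 ≈ -1.0662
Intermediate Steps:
t(m, R) = 4/(-2 + R*m)
z = 1/16789 ≈ 5.9563e-5
(t(86, 74) + z) + 29767/(-27900) = (4/(-2 + 74*86) + 1/16789) + 29767/(-27900) = (4/(-2 + 6364) + 1/16789) + 29767*(-1/27900) = (4/6362 + 1/16789) - 29767/27900 = (4*(1/6362) + 1/16789) - 29767/27900 = (2/3181 + 1/16789) - 29767/27900 = 36759/53405809 - 29767/27900 = -1588705140403/1490022071100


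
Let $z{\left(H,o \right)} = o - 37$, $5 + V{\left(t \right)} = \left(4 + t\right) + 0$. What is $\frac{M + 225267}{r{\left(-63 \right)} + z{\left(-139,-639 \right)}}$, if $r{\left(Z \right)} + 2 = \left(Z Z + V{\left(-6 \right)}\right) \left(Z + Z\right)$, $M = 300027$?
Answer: $- \frac{87549}{83315} \approx -1.0508$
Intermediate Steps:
$V{\left(t \right)} = -1 + t$ ($V{\left(t \right)} = -5 + \left(\left(4 + t\right) + 0\right) = -5 + \left(4 + t\right) = -1 + t$)
$z{\left(H,o \right)} = -37 + o$ ($z{\left(H,o \right)} = o - 37 = -37 + o$)
$r{\left(Z \right)} = -2 + 2 Z \left(-7 + Z^{2}\right)$ ($r{\left(Z \right)} = -2 + \left(Z Z - 7\right) \left(Z + Z\right) = -2 + \left(Z^{2} - 7\right) 2 Z = -2 + \left(-7 + Z^{2}\right) 2 Z = -2 + 2 Z \left(-7 + Z^{2}\right)$)
$\frac{M + 225267}{r{\left(-63 \right)} + z{\left(-139,-639 \right)}} = \frac{300027 + 225267}{\left(-2 - -882 + 2 \left(-63\right)^{3}\right) - 676} = \frac{525294}{\left(-2 + 882 + 2 \left(-250047\right)\right) - 676} = \frac{525294}{\left(-2 + 882 - 500094\right) - 676} = \frac{525294}{-499214 - 676} = \frac{525294}{-499890} = 525294 \left(- \frac{1}{499890}\right) = - \frac{87549}{83315}$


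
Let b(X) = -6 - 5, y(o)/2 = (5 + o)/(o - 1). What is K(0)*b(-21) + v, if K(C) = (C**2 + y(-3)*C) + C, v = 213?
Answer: 213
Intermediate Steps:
y(o) = 2*(5 + o)/(-1 + o) (y(o) = 2*((5 + o)/(o - 1)) = 2*((5 + o)/(-1 + o)) = 2*(5 + o)/(-1 + o))
K(C) = C**2 (K(C) = (C**2 + (2*(5 - 3)/(-1 - 3))*C) + C = (C**2 + (2*2/(-4))*C) + C = (C**2 + (2*(-1/4)*2)*C) + C = (C**2 - C) + C = C**2)
b(X) = -11
K(0)*b(-21) + v = 0**2*(-11) + 213 = 0*(-11) + 213 = 0 + 213 = 213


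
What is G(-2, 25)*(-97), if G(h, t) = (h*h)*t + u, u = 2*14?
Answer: -12416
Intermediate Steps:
u = 28
G(h, t) = 28 + t*h² (G(h, t) = (h*h)*t + 28 = h²*t + 28 = t*h² + 28 = 28 + t*h²)
G(-2, 25)*(-97) = (28 + 25*(-2)²)*(-97) = (28 + 25*4)*(-97) = (28 + 100)*(-97) = 128*(-97) = -12416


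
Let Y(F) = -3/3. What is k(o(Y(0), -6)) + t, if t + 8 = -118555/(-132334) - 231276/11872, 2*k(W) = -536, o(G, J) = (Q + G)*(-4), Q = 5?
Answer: -57851663209/196383656 ≈ -294.58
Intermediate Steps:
Y(F) = -1 (Y(F) = -3*⅓ = -1)
o(G, J) = -20 - 4*G (o(G, J) = (5 + G)*(-4) = -20 - 4*G)
k(W) = -268 (k(W) = (½)*(-536) = -268)
t = -5220843401/196383656 (t = -8 + (-118555/(-132334) - 231276/11872) = -8 + (-118555*(-1/132334) - 231276*1/11872) = -8 + (118555/132334 - 57819/2968) = -8 - 3649774153/196383656 = -5220843401/196383656 ≈ -26.585)
k(o(Y(0), -6)) + t = -268 - 5220843401/196383656 = -57851663209/196383656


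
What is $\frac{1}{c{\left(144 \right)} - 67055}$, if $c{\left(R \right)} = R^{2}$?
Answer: $- \frac{1}{46319} \approx -2.1589 \cdot 10^{-5}$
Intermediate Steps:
$\frac{1}{c{\left(144 \right)} - 67055} = \frac{1}{144^{2} - 67055} = \frac{1}{20736 - 67055} = \frac{1}{-46319} = - \frac{1}{46319}$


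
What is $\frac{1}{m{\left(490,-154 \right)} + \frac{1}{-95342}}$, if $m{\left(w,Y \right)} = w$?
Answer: $\frac{95342}{46717579} \approx 0.0020408$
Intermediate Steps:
$\frac{1}{m{\left(490,-154 \right)} + \frac{1}{-95342}} = \frac{1}{490 + \frac{1}{-95342}} = \frac{1}{490 - \frac{1}{95342}} = \frac{1}{\frac{46717579}{95342}} = \frac{95342}{46717579}$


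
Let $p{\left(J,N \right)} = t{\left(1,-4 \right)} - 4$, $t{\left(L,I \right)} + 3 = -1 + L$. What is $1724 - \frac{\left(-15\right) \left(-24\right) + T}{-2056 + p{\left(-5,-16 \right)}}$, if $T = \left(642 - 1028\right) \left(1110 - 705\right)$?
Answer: $\frac{3400642}{2063} \approx 1648.4$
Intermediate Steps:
$t{\left(L,I \right)} = -4 + L$ ($t{\left(L,I \right)} = -3 + \left(-1 + L\right) = -4 + L$)
$p{\left(J,N \right)} = -7$ ($p{\left(J,N \right)} = \left(-4 + 1\right) - 4 = -3 - 4 = -7$)
$T = -156330$ ($T = \left(-386\right) 405 = -156330$)
$1724 - \frac{\left(-15\right) \left(-24\right) + T}{-2056 + p{\left(-5,-16 \right)}} = 1724 - \frac{\left(-15\right) \left(-24\right) - 156330}{-2056 - 7} = 1724 - \frac{360 - 156330}{-2063} = 1724 - \left(-155970\right) \left(- \frac{1}{2063}\right) = 1724 - \frac{155970}{2063} = \frac{3400642}{2063}$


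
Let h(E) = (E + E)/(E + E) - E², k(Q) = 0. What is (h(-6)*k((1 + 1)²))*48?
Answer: 0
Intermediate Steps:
h(E) = 1 - E² (h(E) = (2*E)/((2*E)) - E² = (2*E)*(1/(2*E)) - E² = 1 - E²)
(h(-6)*k((1 + 1)²))*48 = ((1 - 1*(-6)²)*0)*48 = ((1 - 1*36)*0)*48 = ((1 - 36)*0)*48 = -35*0*48 = 0*48 = 0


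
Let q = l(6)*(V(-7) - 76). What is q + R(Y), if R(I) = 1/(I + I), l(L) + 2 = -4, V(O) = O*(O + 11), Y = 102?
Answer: 127297/204 ≈ 624.00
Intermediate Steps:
V(O) = O*(11 + O)
l(L) = -6 (l(L) = -2 - 4 = -6)
q = 624 (q = -6*(-7*(11 - 7) - 76) = -6*(-7*4 - 76) = -6*(-28 - 76) = -6*(-104) = 624)
R(I) = 1/(2*I)
q + R(Y) = 624 + (½)/102 = 624 + (½)*(1/102) = 624 + 1/204 = 127297/204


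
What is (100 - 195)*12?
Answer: -1140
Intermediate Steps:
(100 - 195)*12 = -95*12 = -1140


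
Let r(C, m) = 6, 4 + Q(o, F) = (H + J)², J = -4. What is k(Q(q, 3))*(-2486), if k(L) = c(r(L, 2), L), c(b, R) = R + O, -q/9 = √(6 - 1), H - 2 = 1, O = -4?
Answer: 17402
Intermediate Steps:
H = 3 (H = 2 + 1 = 3)
q = -9*√5 (q = -9*√(6 - 1) = -9*√5 ≈ -20.125)
Q(o, F) = -3 (Q(o, F) = -4 + (3 - 4)² = -4 + (-1)² = -4 + 1 = -3)
c(b, R) = -4 + R (c(b, R) = R - 4 = -4 + R)
k(L) = -4 + L
k(Q(q, 3))*(-2486) = (-4 - 3)*(-2486) = -7*(-2486) = 17402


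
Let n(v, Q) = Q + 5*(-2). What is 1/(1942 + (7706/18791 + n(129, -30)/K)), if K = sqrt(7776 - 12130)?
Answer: 373283804830699/725070299533437292 - 1765508405*I*sqrt(4354)/725070299533437292 ≈ 0.00051482 - 1.6067e-7*I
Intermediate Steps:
K = I*sqrt(4354) (K = sqrt(-4354) = I*sqrt(4354) ≈ 65.985*I)
n(v, Q) = -10 + Q (n(v, Q) = Q - 10 = -10 + Q)
1/(1942 + (7706/18791 + n(129, -30)/K)) = 1/(1942 + (7706/18791 + (-10 - 30)/((I*sqrt(4354))))) = 1/(1942 + (7706*(1/18791) - (-20)*I*sqrt(4354)/2177)) = 1/(1942 + (7706/18791 + 20*I*sqrt(4354)/2177)) = 1/(36499828/18791 + 20*I*sqrt(4354)/2177)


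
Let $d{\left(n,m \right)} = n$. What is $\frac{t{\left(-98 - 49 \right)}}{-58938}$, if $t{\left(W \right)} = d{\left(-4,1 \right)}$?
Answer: $\frac{2}{29469} \approx 6.7868 \cdot 10^{-5}$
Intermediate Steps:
$t{\left(W \right)} = -4$
$\frac{t{\left(-98 - 49 \right)}}{-58938} = - \frac{4}{-58938} = \left(-4\right) \left(- \frac{1}{58938}\right) = \frac{2}{29469}$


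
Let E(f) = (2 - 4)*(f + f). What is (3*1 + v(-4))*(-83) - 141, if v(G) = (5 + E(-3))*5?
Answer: -7445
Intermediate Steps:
E(f) = -4*f
v(G) = 85 (v(G) = (5 - 4*(-3))*5 = (5 + 12)*5 = 17*5 = 85)
(3*1 + v(-4))*(-83) - 141 = (3*1 + 85)*(-83) - 141 = (3 + 85)*(-83) - 141 = 88*(-83) - 141 = -7304 - 141 = -7445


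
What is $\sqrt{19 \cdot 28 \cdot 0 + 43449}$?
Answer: $\sqrt{43449} \approx 208.44$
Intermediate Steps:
$\sqrt{19 \cdot 28 \cdot 0 + 43449} = \sqrt{532 \cdot 0 + 43449} = \sqrt{0 + 43449} = \sqrt{43449}$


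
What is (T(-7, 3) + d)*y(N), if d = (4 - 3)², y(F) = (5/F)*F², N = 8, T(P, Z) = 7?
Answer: 320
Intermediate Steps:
y(F) = 5*F
d = 1 (d = 1² = 1)
(T(-7, 3) + d)*y(N) = (7 + 1)*(5*8) = 8*40 = 320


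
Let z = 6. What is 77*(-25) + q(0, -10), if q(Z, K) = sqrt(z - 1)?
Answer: -1925 + sqrt(5) ≈ -1922.8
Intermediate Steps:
q(Z, K) = sqrt(5) (q(Z, K) = sqrt(6 - 1) = sqrt(5))
77*(-25) + q(0, -10) = 77*(-25) + sqrt(5) = -1925 + sqrt(5)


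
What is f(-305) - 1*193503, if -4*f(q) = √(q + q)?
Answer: -193503 - I*√610/4 ≈ -1.935e+5 - 6.1745*I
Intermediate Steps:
f(q) = -√2*√q/4 (f(q) = -√(q + q)/4 = -√2*√q/4)
f(-305) - 1*193503 = -√2*√(-305)/4 - 1*193503 = -√2*I*√305/4 - 193503 = -I*√610/4 - 193503 = -193503 - I*√610/4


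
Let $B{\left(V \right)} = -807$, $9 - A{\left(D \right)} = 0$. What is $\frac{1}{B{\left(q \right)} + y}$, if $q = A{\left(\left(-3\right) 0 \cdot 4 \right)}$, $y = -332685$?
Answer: $- \frac{1}{333492} \approx -2.9986 \cdot 10^{-6}$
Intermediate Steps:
$A{\left(D \right)} = 9$ ($A{\left(D \right)} = 9 - 0 = 9 + 0 = 9$)
$q = 9$
$\frac{1}{B{\left(q \right)} + y} = \frac{1}{-807 - 332685} = \frac{1}{-333492} = - \frac{1}{333492}$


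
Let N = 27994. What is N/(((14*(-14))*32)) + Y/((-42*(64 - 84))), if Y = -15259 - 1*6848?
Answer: -482649/15680 ≈ -30.781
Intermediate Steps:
Y = -22107 (Y = -15259 - 6848 = -22107)
N/(((14*(-14))*32)) + Y/((-42*(64 - 84))) = 27994/(((14*(-14))*32)) - 22107*(-1/(42*(64 - 84))) = 27994/((-196*32)) - 22107/((-42*(-20))) = 27994/(-6272) - 22107/840 = 27994*(-1/6272) - 22107*1/840 = -13997/3136 - 7369/280 = -482649/15680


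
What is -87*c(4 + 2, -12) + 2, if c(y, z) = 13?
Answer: -1129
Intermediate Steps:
-87*c(4 + 2, -12) + 2 = -87*13 + 2 = -1131 + 2 = -1129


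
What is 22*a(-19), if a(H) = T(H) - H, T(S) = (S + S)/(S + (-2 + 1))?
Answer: 2299/5 ≈ 459.80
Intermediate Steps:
T(S) = 2*S/(-1 + S) (T(S) = (2*S)/(S - 1) = (2*S)/(-1 + S) = 2*S/(-1 + S))
a(H) = -H + 2*H/(-1 + H) (a(H) = 2*H/(-1 + H) - H = -H + 2*H/(-1 + H))
22*a(-19) = 22*(-19*(3 - 1*(-19))/(-1 - 19)) = 22*(-19*(3 + 19)/(-20)) = 22*(-19*(-1/20)*22) = 22*(209/10) = 2299/5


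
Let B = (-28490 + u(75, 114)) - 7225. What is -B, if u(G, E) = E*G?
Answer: 27165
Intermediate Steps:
B = -27165 (B = (-28490 + 114*75) - 7225 = (-28490 + 8550) - 7225 = -19940 - 7225 = -27165)
-B = -1*(-27165) = 27165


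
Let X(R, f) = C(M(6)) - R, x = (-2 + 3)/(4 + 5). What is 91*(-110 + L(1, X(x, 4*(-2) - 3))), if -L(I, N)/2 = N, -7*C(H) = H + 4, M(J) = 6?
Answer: -87568/9 ≈ -9729.8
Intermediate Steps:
x = ⅑ (x = 1/9 = 1*(⅑) = ⅑ ≈ 0.11111)
C(H) = -4/7 - H/7 (C(H) = -(H + 4)/7 = -(4 + H)/7 = -4/7 - H/7)
X(R, f) = -10/7 - R (X(R, f) = (-4/7 - ⅐*6) - R = (-4/7 - 6/7) - R = -10/7 - R)
L(I, N) = -2*N
91*(-110 + L(1, X(x, 4*(-2) - 3))) = 91*(-110 - 2*(-10/7 - 1*⅑)) = 91*(-110 - 2*(-10/7 - ⅑)) = 91*(-110 - 2*(-97/63)) = 91*(-110 + 194/63) = 91*(-6736/63) = -87568/9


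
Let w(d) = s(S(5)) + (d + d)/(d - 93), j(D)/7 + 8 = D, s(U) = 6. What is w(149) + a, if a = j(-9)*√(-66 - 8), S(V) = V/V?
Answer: 317/28 - 119*I*√74 ≈ 11.321 - 1023.7*I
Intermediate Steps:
S(V) = 1
j(D) = -56 + 7*D
w(d) = 6 + 2*d/(-93 + d) (w(d) = 6 + (d + d)/(d - 93) = 6 + (2*d)/(-93 + d) = 6 + 2*d/(-93 + d))
a = -119*I*√74 (a = (-56 + 7*(-9))*√(-66 - 8) = (-56 - 63)*√(-74) = -119*I*√74 ≈ -1023.7*I)
w(149) + a = 2*(-279 + 4*149)/(-93 + 149) - 119*I*√74 = 2*(-279 + 596)/56 - 119*I*√74 = 2*(1/56)*317 - 119*I*√74 = 317/28 - 119*I*√74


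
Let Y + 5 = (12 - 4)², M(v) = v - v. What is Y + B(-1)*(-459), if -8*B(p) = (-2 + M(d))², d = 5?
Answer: 577/2 ≈ 288.50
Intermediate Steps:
M(v) = 0
B(p) = -½ (B(p) = -(-2 + 0)²/8 = -⅛*(-2)² = -⅛*4 = -½)
Y = 59 (Y = -5 + (12 - 4)² = -5 + 8² = -5 + 64 = 59)
Y + B(-1)*(-459) = 59 - ½*(-459) = 59 + 459/2 = 577/2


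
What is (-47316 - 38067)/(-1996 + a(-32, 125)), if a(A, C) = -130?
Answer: 85383/2126 ≈ 40.161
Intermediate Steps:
(-47316 - 38067)/(-1996 + a(-32, 125)) = (-47316 - 38067)/(-1996 - 130) = -85383/(-2126) = -85383*(-1/2126) = 85383/2126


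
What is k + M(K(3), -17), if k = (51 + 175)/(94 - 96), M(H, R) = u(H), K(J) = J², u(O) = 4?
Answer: -109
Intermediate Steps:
M(H, R) = 4
k = -113 (k = 226/(-2) = 226*(-½) = -113)
k + M(K(3), -17) = -113 + 4 = -109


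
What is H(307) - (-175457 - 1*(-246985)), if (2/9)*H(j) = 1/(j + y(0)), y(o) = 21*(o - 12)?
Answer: -7868071/110 ≈ -71528.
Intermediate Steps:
y(o) = -252 + 21*o (y(o) = 21*(-12 + o) = -252 + 21*o)
H(j) = 9/(2*(-252 + j)) (H(j) = 9/(2*(j + (-252 + 21*0))) = 9/(2*(j + (-252 + 0))) = 9/(2*(j - 252)) = 9/(2*(-252 + j)))
H(307) - (-175457 - 1*(-246985)) = 9/(2*(-252 + 307)) - (-175457 - 1*(-246985)) = (9/2)/55 - (-175457 + 246985) = (9/2)*(1/55) - 1*71528 = 9/110 - 71528 = -7868071/110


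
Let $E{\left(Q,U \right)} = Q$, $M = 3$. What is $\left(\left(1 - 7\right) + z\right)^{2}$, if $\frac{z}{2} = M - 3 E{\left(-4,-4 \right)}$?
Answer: $576$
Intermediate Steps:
$z = 30$ ($z = 2 \left(3 - -12\right) = 2 \left(3 + 12\right) = 2 \cdot 15 = 30$)
$\left(\left(1 - 7\right) + z\right)^{2} = \left(\left(1 - 7\right) + 30\right)^{2} = \left(-6 + 30\right)^{2} = 24^{2} = 576$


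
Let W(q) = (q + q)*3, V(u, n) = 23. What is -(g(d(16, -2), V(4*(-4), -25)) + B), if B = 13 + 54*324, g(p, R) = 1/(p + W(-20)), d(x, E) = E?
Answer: -2136097/122 ≈ -17509.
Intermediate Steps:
W(q) = 6*q (W(q) = (2*q)*3 = 6*q)
g(p, R) = 1/(-120 + p) (g(p, R) = 1/(p + 6*(-20)) = 1/(p - 120) = 1/(-120 + p))
B = 17509 (B = 13 + 17496 = 17509)
-(g(d(16, -2), V(4*(-4), -25)) + B) = -(1/(-120 - 2) + 17509) = -(1/(-122) + 17509) = -(-1/122 + 17509) = -1*2136097/122 = -2136097/122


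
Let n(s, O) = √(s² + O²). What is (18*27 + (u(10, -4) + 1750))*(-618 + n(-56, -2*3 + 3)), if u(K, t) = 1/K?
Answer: -6909549/5 + 22361*√3145/10 ≈ -1.2565e+6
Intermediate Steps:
n(s, O) = √(O² + s²)
(18*27 + (u(10, -4) + 1750))*(-618 + n(-56, -2*3 + 3)) = (18*27 + (1/10 + 1750))*(-618 + √((-2*3 + 3)² + (-56)²)) = (486 + (⅒ + 1750))*(-618 + √((-6 + 3)² + 3136)) = (486 + 17501/10)*(-618 + √((-3)² + 3136)) = 22361*(-618 + √(9 + 3136))/10 = 22361*(-618 + √3145)/10 = -6909549/5 + 22361*√3145/10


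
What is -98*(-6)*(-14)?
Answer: -8232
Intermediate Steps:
-98*(-6)*(-14) = -14*(-42)*(-14) = 588*(-14) = -8232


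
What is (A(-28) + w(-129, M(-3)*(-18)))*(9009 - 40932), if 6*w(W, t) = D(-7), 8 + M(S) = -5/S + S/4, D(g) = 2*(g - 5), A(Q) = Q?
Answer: 1021536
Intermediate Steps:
D(g) = -10 + 2*g (D(g) = 2*(-5 + g) = -10 + 2*g)
M(S) = -8 - 5/S + S/4 (M(S) = -8 + (-5/S + S/4) = -8 - 5/S + S/4)
w(W, t) = -4 (w(W, t) = (-10 + 2*(-7))/6 = (-10 - 14)/6 = (⅙)*(-24) = -4)
(A(-28) + w(-129, M(-3)*(-18)))*(9009 - 40932) = (-28 - 4)*(9009 - 40932) = -32*(-31923) = 1021536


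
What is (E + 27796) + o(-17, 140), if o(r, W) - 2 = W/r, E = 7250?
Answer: 595676/17 ≈ 35040.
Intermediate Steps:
o(r, W) = 2 + W/r
(E + 27796) + o(-17, 140) = (7250 + 27796) + (2 + 140/(-17)) = 35046 + (2 + 140*(-1/17)) = 35046 + (2 - 140/17) = 35046 - 106/17 = 595676/17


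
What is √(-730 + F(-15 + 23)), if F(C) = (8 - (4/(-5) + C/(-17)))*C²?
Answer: I*√987530/85 ≈ 11.691*I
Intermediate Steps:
F(C) = C²*(44/5 + C/17) (F(C) = (8 - (4*(-⅕) + C*(-1/17)))*C² = (8 - (-⅘ - C/17))*C² = (8 + (⅘ + C/17))*C² = (44/5 + C/17)*C² = C²*(44/5 + C/17))
√(-730 + F(-15 + 23)) = √(-730 + (-15 + 23)²*(748 + 5*(-15 + 23))/85) = √(-730 + (1/85)*8²*(748 + 5*8)) = √(-730 + (1/85)*64*(748 + 40)) = √(-730 + (1/85)*64*788) = √(-730 + 50432/85) = √(-11618/85) = I*√987530/85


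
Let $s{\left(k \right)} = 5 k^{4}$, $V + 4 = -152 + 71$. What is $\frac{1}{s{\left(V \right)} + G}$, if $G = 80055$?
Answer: $\frac{1}{261083180} \approx 3.8302 \cdot 10^{-9}$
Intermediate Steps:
$V = -85$ ($V = -4 + \left(-152 + 71\right) = -4 - 81 = -85$)
$\frac{1}{s{\left(V \right)} + G} = \frac{1}{5 \left(-85\right)^{4} + 80055} = \frac{1}{5 \cdot 52200625 + 80055} = \frac{1}{261003125 + 80055} = \frac{1}{261083180}$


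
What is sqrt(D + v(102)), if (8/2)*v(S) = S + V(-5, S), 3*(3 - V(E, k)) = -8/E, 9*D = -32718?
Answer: I*sqrt(3248295)/30 ≈ 60.077*I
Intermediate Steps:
D = -10906/3 (D = (1/9)*(-32718) = -10906/3 ≈ -3635.3)
V(E, k) = 3 + 8/(3*E) (V(E, k) = 3 - (-8)/(3*E) = 3 + 8/(3*E))
v(S) = 37/60 + S/4 (v(S) = (S + (3 + (8/3)/(-5)))/4 = (S + (3 + (8/3)*(-1/5)))/4 = (S + (3 - 8/15))/4 = (S + 37/15)/4 = (37/15 + S)/4 = 37/60 + S/4)
sqrt(D + v(102)) = sqrt(-10906/3 + (37/60 + (1/4)*102)) = sqrt(-10906/3 + (37/60 + 51/2)) = sqrt(-10906/3 + 1567/60) = sqrt(-216553/60) = I*sqrt(3248295)/30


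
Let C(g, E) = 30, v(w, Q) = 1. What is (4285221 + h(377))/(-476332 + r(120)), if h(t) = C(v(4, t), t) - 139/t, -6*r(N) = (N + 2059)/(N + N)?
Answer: -2326376862720/258591937643 ≈ -8.9963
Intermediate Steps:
r(N) = -(2059 + N)/(12*N) (r(N) = -(N + 2059)/(6*(N + N)) = -(2059 + N)/(6*(2*N)) = -(2059 + N)*1/(2*N)/6 = -(2059 + N)/(12*N))
h(t) = 30 - 139/t
(4285221 + h(377))/(-476332 + r(120)) = (4285221 + (30 - 139/377))/(-476332 + (1/12)*(-2059 - 1*120)/120) = (4285221 + (30 - 139*1/377))/(-476332 + (1/12)*(1/120)*(-2059 - 120)) = (4285221 + (30 - 139/377))/(-476332 + (1/12)*(1/120)*(-2179)) = (4285221 + 11171/377)/(-476332 - 2179/1440) = 1615539488/(377*(-685920259/1440)) = (1615539488/377)*(-1440/685920259) = -2326376862720/258591937643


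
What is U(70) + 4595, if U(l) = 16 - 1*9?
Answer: 4602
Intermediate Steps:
U(l) = 7 (U(l) = 16 - 9 = 7)
U(70) + 4595 = 7 + 4595 = 4602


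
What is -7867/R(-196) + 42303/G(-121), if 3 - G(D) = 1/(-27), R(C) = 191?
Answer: 217511477/15662 ≈ 13888.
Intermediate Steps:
G(D) = 82/27 (G(D) = 3 - 1/(-27) = 3 - 1*(-1/27) = 3 + 1/27 = 82/27)
-7867/R(-196) + 42303/G(-121) = -7867/191 + 42303/(82/27) = -7867*1/191 + 42303*(27/82) = -7867/191 + 1142181/82 = 217511477/15662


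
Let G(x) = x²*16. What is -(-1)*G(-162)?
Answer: 419904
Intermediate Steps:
G(x) = 16*x²
-(-1)*G(-162) = -(-1)*16*(-162)² = -(-1)*16*26244 = -(-1)*419904 = -1*(-419904) = 419904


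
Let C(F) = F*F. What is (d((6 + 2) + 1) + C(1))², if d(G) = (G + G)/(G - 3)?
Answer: 16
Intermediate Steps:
C(F) = F²
d(G) = 2*G/(-3 + G) (d(G) = (2*G)/(-3 + G) = 2*G/(-3 + G))
(d((6 + 2) + 1) + C(1))² = (2*((6 + 2) + 1)/(-3 + ((6 + 2) + 1)) + 1²)² = (2*(8 + 1)/(-3 + (8 + 1)) + 1)² = (2*9/(-3 + 9) + 1)² = (2*9/6 + 1)² = (2*9*(⅙) + 1)² = (3 + 1)² = 4² = 16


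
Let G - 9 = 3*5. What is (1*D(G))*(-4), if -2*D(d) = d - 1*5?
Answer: 38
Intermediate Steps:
G = 24 (G = 9 + 3*5 = 9 + 15 = 24)
D(d) = 5/2 - d/2 (D(d) = -(d - 1*5)/2 = -(d - 5)/2 = -(-5 + d)/2 = 5/2 - d/2)
(1*D(G))*(-4) = (1*(5/2 - ½*24))*(-4) = (1*(5/2 - 12))*(-4) = (1*(-19/2))*(-4) = -19/2*(-4) = 38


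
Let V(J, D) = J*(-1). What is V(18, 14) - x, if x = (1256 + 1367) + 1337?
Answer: -3978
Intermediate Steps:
V(J, D) = -J
x = 3960 (x = 2623 + 1337 = 3960)
V(18, 14) - x = -1*18 - 1*3960 = -18 - 3960 = -3978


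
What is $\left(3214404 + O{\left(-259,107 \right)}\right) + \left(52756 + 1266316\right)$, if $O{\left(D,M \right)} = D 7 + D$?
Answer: $4531404$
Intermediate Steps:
$O{\left(D,M \right)} = 8 D$ ($O{\left(D,M \right)} = 7 D + D = 8 D$)
$\left(3214404 + O{\left(-259,107 \right)}\right) + \left(52756 + 1266316\right) = \left(3214404 + 8 \left(-259\right)\right) + \left(52756 + 1266316\right) = \left(3214404 - 2072\right) + 1319072 = 3212332 + 1319072 = 4531404$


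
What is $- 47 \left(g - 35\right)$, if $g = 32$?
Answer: $141$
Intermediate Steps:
$- 47 \left(g - 35\right) = - 47 \left(32 - 35\right) = \left(-47\right) \left(-3\right) = 141$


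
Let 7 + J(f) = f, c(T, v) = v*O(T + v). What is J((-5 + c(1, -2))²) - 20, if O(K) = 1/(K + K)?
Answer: -11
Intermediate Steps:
O(K) = 1/(2*K)
c(T, v) = v/(2*(T + v)) (c(T, v) = v*(1/(2*(T + v))) = v/(2*(T + v)))
J(f) = -7 + f
J((-5 + c(1, -2))²) - 20 = (-7 + (-5 + (½)*(-2)/(1 - 2))²) - 20 = (-7 + (-5 + (½)*(-2)/(-1))²) - 20 = (-7 + (-5 + (½)*(-2)*(-1))²) - 20 = (-7 + (-5 + 1)²) - 20 = (-7 + (-4)²) - 20 = (-7 + 16) - 20 = 9 - 20 = -11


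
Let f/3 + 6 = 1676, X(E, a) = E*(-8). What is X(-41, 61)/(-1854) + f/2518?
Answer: 2115659/1167093 ≈ 1.8128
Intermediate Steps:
X(E, a) = -8*E
f = 5010 (f = -18 + 3*1676 = -18 + 5028 = 5010)
X(-41, 61)/(-1854) + f/2518 = -8*(-41)/(-1854) + 5010/2518 = 328*(-1/1854) + 5010*(1/2518) = -164/927 + 2505/1259 = 2115659/1167093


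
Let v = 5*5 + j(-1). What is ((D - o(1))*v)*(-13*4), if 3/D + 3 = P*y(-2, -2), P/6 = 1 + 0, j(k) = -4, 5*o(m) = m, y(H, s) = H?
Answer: 2184/5 ≈ 436.80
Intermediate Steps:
o(m) = m/5
P = 6 (P = 6*(1 + 0) = 6*1 = 6)
v = 21 (v = 5*5 - 4 = 25 - 4 = 21)
D = -⅕ (D = 3/(-3 + 6*(-2)) = 3/(-3 - 12) = 3/(-15) = 3*(-1/15) = -⅕ ≈ -0.20000)
((D - o(1))*v)*(-13*4) = ((-⅕ - 1/5)*21)*(-13*4) = ((-⅕ - 1*⅕)*21)*(-52) = ((-⅕ - ⅕)*21)*(-52) = -⅖*21*(-52) = -42/5*(-52) = 2184/5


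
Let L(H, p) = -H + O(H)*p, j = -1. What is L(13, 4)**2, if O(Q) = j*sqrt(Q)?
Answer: 377 + 104*sqrt(13) ≈ 751.98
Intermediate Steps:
O(Q) = -sqrt(Q)
L(H, p) = -H - p*sqrt(H) (L(H, p) = -H + (-sqrt(H))*p = -H - p*sqrt(H))
L(13, 4)**2 = (-1*13 - 1*4*sqrt(13))**2 = (-13 - 4*sqrt(13))**2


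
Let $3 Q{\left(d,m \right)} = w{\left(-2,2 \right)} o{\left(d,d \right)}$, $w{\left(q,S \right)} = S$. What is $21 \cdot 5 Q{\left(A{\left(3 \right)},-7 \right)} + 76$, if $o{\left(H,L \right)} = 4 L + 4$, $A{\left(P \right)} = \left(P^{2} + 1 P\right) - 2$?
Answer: $3156$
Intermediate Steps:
$A{\left(P \right)} = -2 + P + P^{2}$ ($A{\left(P \right)} = \left(P^{2} + P\right) - 2 = \left(P + P^{2}\right) - 2 = -2 + P + P^{2}$)
$o{\left(H,L \right)} = 4 + 4 L$
$Q{\left(d,m \right)} = \frac{8}{3} + \frac{8 d}{3}$ ($Q{\left(d,m \right)} = \frac{2 \left(4 + 4 d\right)}{3} = \frac{8 + 8 d}{3} = \frac{8}{3} + \frac{8 d}{3}$)
$21 \cdot 5 Q{\left(A{\left(3 \right)},-7 \right)} + 76 = 21 \cdot 5 \left(\frac{8}{3} + \frac{8 \left(-2 + 3 + 3^{2}\right)}{3}\right) + 76 = 105 \left(\frac{8}{3} + \frac{8 \left(-2 + 3 + 9\right)}{3}\right) + 76 = 105 \left(\frac{8}{3} + \frac{8}{3} \cdot 10\right) + 76 = 105 \left(\frac{8}{3} + \frac{80}{3}\right) + 76 = 105 \cdot \frac{88}{3} + 76 = 3080 + 76 = 3156$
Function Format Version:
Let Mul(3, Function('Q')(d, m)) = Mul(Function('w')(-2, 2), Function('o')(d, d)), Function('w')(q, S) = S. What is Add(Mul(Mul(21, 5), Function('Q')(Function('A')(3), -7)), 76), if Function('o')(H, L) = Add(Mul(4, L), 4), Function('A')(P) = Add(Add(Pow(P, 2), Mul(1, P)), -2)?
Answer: 3156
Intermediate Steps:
Function('A')(P) = Add(-2, P, Pow(P, 2)) (Function('A')(P) = Add(Add(Pow(P, 2), P), -2) = Add(Add(P, Pow(P, 2)), -2) = Add(-2, P, Pow(P, 2)))
Function('o')(H, L) = Add(4, Mul(4, L))
Function('Q')(d, m) = Add(Rational(8, 3), Mul(Rational(8, 3), d)) (Function('Q')(d, m) = Mul(Rational(1, 3), Mul(2, Add(4, Mul(4, d)))) = Mul(Rational(1, 3), Add(8, Mul(8, d))) = Add(Rational(8, 3), Mul(Rational(8, 3), d)))
Add(Mul(Mul(21, 5), Function('Q')(Function('A')(3), -7)), 76) = Add(Mul(Mul(21, 5), Add(Rational(8, 3), Mul(Rational(8, 3), Add(-2, 3, Pow(3, 2))))), 76) = Add(Mul(105, Add(Rational(8, 3), Mul(Rational(8, 3), Add(-2, 3, 9)))), 76) = Add(Mul(105, Add(Rational(8, 3), Mul(Rational(8, 3), 10))), 76) = Add(Mul(105, Add(Rational(8, 3), Rational(80, 3))), 76) = Add(Mul(105, Rational(88, 3)), 76) = Add(3080, 76) = 3156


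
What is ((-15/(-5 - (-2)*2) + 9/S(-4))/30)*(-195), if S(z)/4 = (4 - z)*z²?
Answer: -99957/1024 ≈ -97.614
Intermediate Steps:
S(z) = 4*z²*(4 - z) (S(z) = 4*((4 - z)*z²) = 4*(z²*(4 - z)) = 4*z²*(4 - z))
((-15/(-5 - (-2)*2) + 9/S(-4))/30)*(-195) = ((-15/(-5 - (-2)*2) + 9/((4*(-4)²*(4 - 1*(-4)))))/30)*(-195) = ((-15/(-5 - 2*(-2)) + 9/((4*16*(4 + 4))))*(1/30))*(-195) = ((-15/(-5 + 4) + 9/((4*16*8)))*(1/30))*(-195) = ((-15/(-1) + 9/512)*(1/30))*(-195) = ((-15*(-1) + 9*(1/512))*(1/30))*(-195) = ((15 + 9/512)*(1/30))*(-195) = ((7689/512)*(1/30))*(-195) = (2563/5120)*(-195) = -99957/1024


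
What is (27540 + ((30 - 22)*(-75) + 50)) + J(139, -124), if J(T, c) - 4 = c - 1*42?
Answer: 26828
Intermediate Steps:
J(T, c) = -38 + c (J(T, c) = 4 + (c - 1*42) = 4 + (c - 42) = 4 + (-42 + c) = -38 + c)
(27540 + ((30 - 22)*(-75) + 50)) + J(139, -124) = (27540 + ((30 - 22)*(-75) + 50)) + (-38 - 124) = (27540 + (8*(-75) + 50)) - 162 = (27540 + (-600 + 50)) - 162 = (27540 - 550) - 162 = 26990 - 162 = 26828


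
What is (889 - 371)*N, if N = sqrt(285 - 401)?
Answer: 1036*I*sqrt(29) ≈ 5579.0*I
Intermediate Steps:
N = 2*I*sqrt(29) (N = sqrt(-116) = 2*I*sqrt(29) ≈ 10.77*I)
(889 - 371)*N = (889 - 371)*(2*I*sqrt(29)) = 518*(2*I*sqrt(29)) = 1036*I*sqrt(29)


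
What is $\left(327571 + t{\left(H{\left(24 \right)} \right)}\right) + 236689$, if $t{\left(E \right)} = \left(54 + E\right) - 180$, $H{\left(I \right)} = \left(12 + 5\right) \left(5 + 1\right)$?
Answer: $564236$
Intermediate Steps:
$H{\left(I \right)} = 102$ ($H{\left(I \right)} = 17 \cdot 6 = 102$)
$t{\left(E \right)} = -126 + E$
$\left(327571 + t{\left(H{\left(24 \right)} \right)}\right) + 236689 = \left(327571 + \left(-126 + 102\right)\right) + 236689 = \left(327571 - 24\right) + 236689 = 327547 + 236689 = 564236$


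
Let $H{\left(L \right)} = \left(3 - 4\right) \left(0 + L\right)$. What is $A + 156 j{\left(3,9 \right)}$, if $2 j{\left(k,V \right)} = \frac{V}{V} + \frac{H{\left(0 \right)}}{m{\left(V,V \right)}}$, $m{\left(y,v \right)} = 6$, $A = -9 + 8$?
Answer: $77$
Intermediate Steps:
$A = -1$
$H{\left(L \right)} = - L$
$j{\left(k,V \right)} = \frac{1}{2}$ ($j{\left(k,V \right)} = \frac{\frac{V}{V} + \frac{\left(-1\right) 0}{6}}{2} = \frac{1 + 0 \cdot \frac{1}{6}}{2} = \frac{1 + 0}{2} = \frac{1}{2} \cdot 1 = \frac{1}{2}$)
$A + 156 j{\left(3,9 \right)} = -1 + 156 \cdot \frac{1}{2} = -1 + 78 = 77$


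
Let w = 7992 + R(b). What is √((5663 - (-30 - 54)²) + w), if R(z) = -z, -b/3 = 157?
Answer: √7070 ≈ 84.083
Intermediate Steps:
b = -471 (b = -3*157 = -471)
w = 8463 (w = 7992 - 1*(-471) = 7992 + 471 = 8463)
√((5663 - (-30 - 54)²) + w) = √((5663 - (-30 - 54)²) + 8463) = √((5663 - 1*(-84)²) + 8463) = √((5663 - 1*7056) + 8463) = √((5663 - 7056) + 8463) = √(-1393 + 8463) = √7070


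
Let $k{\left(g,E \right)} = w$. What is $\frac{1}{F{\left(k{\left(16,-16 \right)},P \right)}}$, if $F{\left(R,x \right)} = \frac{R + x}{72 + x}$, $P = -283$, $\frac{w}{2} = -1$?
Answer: $\frac{211}{285} \approx 0.74035$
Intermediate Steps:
$w = -2$ ($w = 2 \left(-1\right) = -2$)
$k{\left(g,E \right)} = -2$
$F{\left(R,x \right)} = \frac{R + x}{72 + x}$
$\frac{1}{F{\left(k{\left(16,-16 \right)},P \right)}} = \frac{1}{\frac{1}{72 - 283} \left(-2 - 283\right)} = \frac{1}{\frac{1}{-211} \left(-285\right)} = \frac{1}{\left(- \frac{1}{211}\right) \left(-285\right)} = \frac{1}{\frac{285}{211}} = \frac{211}{285}$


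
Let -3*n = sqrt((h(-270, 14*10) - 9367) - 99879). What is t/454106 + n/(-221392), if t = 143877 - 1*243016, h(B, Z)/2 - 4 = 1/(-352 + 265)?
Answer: -99139/454106 + I*sqrt(206705649)/28891656 ≈ -0.21832 + 0.00049763*I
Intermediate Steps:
h(B, Z) = 694/87 (h(B, Z) = 8 + 2/(-352 + 265) = 8 + 2/(-87) = 8 + 2*(-1/87) = 8 - 2/87 = 694/87)
t = -99139 (t = 143877 - 243016 = -99139)
n = -2*I*sqrt(206705649)/261 (n = -sqrt((694/87 - 9367) - 99879)/3 = -sqrt(-814235/87 - 99879)/3 = -2*I*sqrt(206705649)/261 ≈ -110.17*I)
t/454106 + n/(-221392) = -99139/454106 - 2*I*sqrt(206705649)/261/(-221392) = -99139*1/454106 - 2*I*sqrt(206705649)/261*(-1/221392) = -99139/454106 + I*sqrt(206705649)/28891656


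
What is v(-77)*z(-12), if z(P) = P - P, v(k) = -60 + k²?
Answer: 0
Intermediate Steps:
z(P) = 0
v(-77)*z(-12) = (-60 + (-77)²)*0 = (-60 + 5929)*0 = 5869*0 = 0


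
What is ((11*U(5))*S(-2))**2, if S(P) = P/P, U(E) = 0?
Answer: 0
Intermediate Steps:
S(P) = 1
((11*U(5))*S(-2))**2 = ((11*0)*1)**2 = (0*1)**2 = 0**2 = 0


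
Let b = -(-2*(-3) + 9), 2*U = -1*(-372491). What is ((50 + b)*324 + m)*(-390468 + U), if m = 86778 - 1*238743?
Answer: 57437578125/2 ≈ 2.8719e+10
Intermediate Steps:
U = 372491/2 (U = (-1*(-372491))/2 = (½)*372491 = 372491/2 ≈ 1.8625e+5)
b = -15 (b = -(6 + 9) = -1*15 = -15)
m = -151965 (m = 86778 - 238743 = -151965)
((50 + b)*324 + m)*(-390468 + U) = ((50 - 15)*324 - 151965)*(-390468 + 372491/2) = (35*324 - 151965)*(-408445/2) = (11340 - 151965)*(-408445/2) = -140625*(-408445/2) = 57437578125/2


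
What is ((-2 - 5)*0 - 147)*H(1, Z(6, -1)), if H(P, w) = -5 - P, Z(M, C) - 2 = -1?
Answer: 882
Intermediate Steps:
Z(M, C) = 1 (Z(M, C) = 2 - 1 = 1)
((-2 - 5)*0 - 147)*H(1, Z(6, -1)) = ((-2 - 5)*0 - 147)*(-5 - 1*1) = (-7*0 - 147)*(-5 - 1) = (0 - 147)*(-6) = -147*(-6) = 882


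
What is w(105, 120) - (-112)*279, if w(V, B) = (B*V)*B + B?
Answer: 1543368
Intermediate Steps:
w(V, B) = B + V*B² (w(V, B) = V*B² + B = B + V*B²)
w(105, 120) - (-112)*279 = 120*(1 + 120*105) - (-112)*279 = 120*(1 + 12600) - 1*(-31248) = 120*12601 + 31248 = 1512120 + 31248 = 1543368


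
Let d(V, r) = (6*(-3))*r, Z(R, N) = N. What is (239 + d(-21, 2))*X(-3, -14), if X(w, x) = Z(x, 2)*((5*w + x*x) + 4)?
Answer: 75110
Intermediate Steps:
d(V, r) = -18*r
X(w, x) = 8 + 2*x**2 + 10*w (X(w, x) = 2*((5*w + x*x) + 4) = 2*((5*w + x**2) + 4) = 2*((x**2 + 5*w) + 4) = 2*(4 + x**2 + 5*w) = 8 + 2*x**2 + 10*w)
(239 + d(-21, 2))*X(-3, -14) = (239 - 18*2)*(8 + 2*(-14)**2 + 10*(-3)) = (239 - 36)*(8 + 2*196 - 30) = 203*(8 + 392 - 30) = 203*370 = 75110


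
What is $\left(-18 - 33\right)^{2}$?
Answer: $2601$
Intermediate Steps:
$\left(-18 - 33\right)^{2} = \left(-51\right)^{2} = 2601$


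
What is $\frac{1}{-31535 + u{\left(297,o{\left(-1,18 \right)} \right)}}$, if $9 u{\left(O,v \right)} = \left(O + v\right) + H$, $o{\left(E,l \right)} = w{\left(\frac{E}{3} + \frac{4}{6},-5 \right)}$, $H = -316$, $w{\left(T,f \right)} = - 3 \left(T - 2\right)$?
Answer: $- \frac{9}{283829} \approx -3.1709 \cdot 10^{-5}$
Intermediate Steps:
$w{\left(T,f \right)} = 6 - 3 T$ ($w{\left(T,f \right)} = - 3 \left(-2 + T\right) = 6 - 3 T$)
$o{\left(E,l \right)} = 4 - E$ ($o{\left(E,l \right)} = 6 - 3 \left(\frac{E}{3} + \frac{4}{6}\right) = 6 - 3 \left(E \frac{1}{3} + 4 \cdot \frac{1}{6}\right) = 6 - 3 \left(\frac{E}{3} + \frac{2}{3}\right) = 6 - 3 \left(\frac{2}{3} + \frac{E}{3}\right) = 6 - \left(2 + E\right) = 4 - E$)
$u{\left(O,v \right)} = - \frac{316}{9} + \frac{O}{9} + \frac{v}{9}$ ($u{\left(O,v \right)} = \frac{\left(O + v\right) - 316}{9} = \frac{-316 + O + v}{9} = - \frac{316}{9} + \frac{O}{9} + \frac{v}{9}$)
$\frac{1}{-31535 + u{\left(297,o{\left(-1,18 \right)} \right)}} = \frac{1}{-31535 + \left(- \frac{316}{9} + \frac{1}{9} \cdot 297 + \frac{4 - -1}{9}\right)} = \frac{1}{-31535 + \left(- \frac{316}{9} + 33 + \frac{4 + 1}{9}\right)} = \frac{1}{-31535 + \left(- \frac{316}{9} + 33 + \frac{1}{9} \cdot 5\right)} = \frac{1}{-31535 + \left(- \frac{316}{9} + 33 + \frac{5}{9}\right)} = \frac{1}{-31535 - \frac{14}{9}} = \frac{1}{- \frac{283829}{9}} = - \frac{9}{283829}$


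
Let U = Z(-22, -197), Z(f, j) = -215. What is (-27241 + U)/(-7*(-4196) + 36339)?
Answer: -27456/65711 ≈ -0.41783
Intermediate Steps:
U = -215
(-27241 + U)/(-7*(-4196) + 36339) = (-27241 - 215)/(-7*(-4196) + 36339) = -27456/(29372 + 36339) = -27456/65711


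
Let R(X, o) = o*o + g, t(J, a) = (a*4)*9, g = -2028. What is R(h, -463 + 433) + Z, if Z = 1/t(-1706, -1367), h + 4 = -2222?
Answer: -55511137/49212 ≈ -1128.0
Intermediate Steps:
h = -2226 (h = -4 - 2222 = -2226)
t(J, a) = 36*a (t(J, a) = (4*a)*9 = 36*a)
R(X, o) = -2028 + o² (R(X, o) = o*o - 2028 = o² - 2028 = -2028 + o²)
Z = -1/49212 (Z = 1/(36*(-1367)) = 1/(-49212) = -1/49212 ≈ -2.0320e-5)
R(h, -463 + 433) + Z = (-2028 + (-463 + 433)²) - 1/49212 = (-2028 + (-30)²) - 1/49212 = (-2028 + 900) - 1/49212 = -1128 - 1/49212 = -55511137/49212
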